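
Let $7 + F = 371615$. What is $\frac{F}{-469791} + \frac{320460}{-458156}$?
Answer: $- \frac{80200914677}{53809391349} \approx -1.4905$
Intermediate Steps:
$F = 371608$ ($F = -7 + 371615 = 371608$)
$\frac{F}{-469791} + \frac{320460}{-458156} = \frac{371608}{-469791} + \frac{320460}{-458156} = 371608 \left(- \frac{1}{469791}\right) + 320460 \left(- \frac{1}{458156}\right) = - \frac{371608}{469791} - \frac{80115}{114539} = - \frac{80200914677}{53809391349}$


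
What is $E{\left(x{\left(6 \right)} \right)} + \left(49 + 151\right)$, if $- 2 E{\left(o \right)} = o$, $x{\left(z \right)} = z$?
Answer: $197$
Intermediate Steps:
$E{\left(o \right)} = - \frac{o}{2}$
$E{\left(x{\left(6 \right)} \right)} + \left(49 + 151\right) = \left(- \frac{1}{2}\right) 6 + \left(49 + 151\right) = -3 + 200 = 197$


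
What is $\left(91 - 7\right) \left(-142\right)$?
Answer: $-11928$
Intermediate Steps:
$\left(91 - 7\right) \left(-142\right) = 84 \left(-142\right) = -11928$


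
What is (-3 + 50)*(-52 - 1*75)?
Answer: -5969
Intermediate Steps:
(-3 + 50)*(-52 - 1*75) = 47*(-52 - 75) = 47*(-127) = -5969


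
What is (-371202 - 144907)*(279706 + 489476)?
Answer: -396981752838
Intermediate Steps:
(-371202 - 144907)*(279706 + 489476) = -516109*769182 = -396981752838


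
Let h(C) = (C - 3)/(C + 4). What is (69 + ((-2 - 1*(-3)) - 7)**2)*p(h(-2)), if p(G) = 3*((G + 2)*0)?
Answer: 0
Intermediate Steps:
h(C) = (-3 + C)/(4 + C)
p(G) = 0 (p(G) = 3*((2 + G)*0) = 3*0 = 0)
(69 + ((-2 - 1*(-3)) - 7)**2)*p(h(-2)) = (69 + ((-2 - 1*(-3)) - 7)**2)*0 = (69 + ((-2 + 3) - 7)**2)*0 = (69 + (1 - 7)**2)*0 = (69 + (-6)**2)*0 = (69 + 36)*0 = 105*0 = 0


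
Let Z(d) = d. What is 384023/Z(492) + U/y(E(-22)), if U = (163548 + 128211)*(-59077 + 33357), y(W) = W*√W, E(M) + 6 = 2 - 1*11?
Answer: 384023/492 - 500269432*I*√15/15 ≈ 780.53 - 1.2917e+8*I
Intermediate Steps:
E(M) = -15 (E(M) = -6 + (2 - 1*11) = -6 + (2 - 11) = -6 - 9 = -15)
y(W) = W^(3/2)
U = -7504041480 (U = 291759*(-25720) = -7504041480)
384023/Z(492) + U/y(E(-22)) = 384023/492 - 7504041480*I*√15/225 = 384023*(1/492) - 7504041480*I*√15/225 = 384023/492 - 500269432*I*√15/15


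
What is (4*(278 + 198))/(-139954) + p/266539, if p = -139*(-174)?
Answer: 49610986/643158607 ≈ 0.077137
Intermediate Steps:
p = 24186
(4*(278 + 198))/(-139954) + p/266539 = (4*(278 + 198))/(-139954) + 24186/266539 = (4*476)*(-1/139954) + 24186*(1/266539) = 1904*(-1/139954) + 834/9191 = -952/69977 + 834/9191 = 49610986/643158607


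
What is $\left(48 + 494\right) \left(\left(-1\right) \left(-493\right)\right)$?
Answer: $267206$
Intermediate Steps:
$\left(48 + 494\right) \left(\left(-1\right) \left(-493\right)\right) = 542 \cdot 493 = 267206$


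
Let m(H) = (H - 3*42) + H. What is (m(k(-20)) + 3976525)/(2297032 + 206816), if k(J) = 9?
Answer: 3976417/2503848 ≈ 1.5881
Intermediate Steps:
m(H) = -126 + 2*H (m(H) = (H - 126) + H = (-126 + H) + H = -126 + 2*H)
(m(k(-20)) + 3976525)/(2297032 + 206816) = ((-126 + 2*9) + 3976525)/(2297032 + 206816) = ((-126 + 18) + 3976525)/2503848 = (-108 + 3976525)*(1/2503848) = 3976417*(1/2503848) = 3976417/2503848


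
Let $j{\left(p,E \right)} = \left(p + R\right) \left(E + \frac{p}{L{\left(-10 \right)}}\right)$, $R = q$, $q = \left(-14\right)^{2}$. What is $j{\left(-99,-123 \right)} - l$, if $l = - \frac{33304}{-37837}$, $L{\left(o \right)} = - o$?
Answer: $- \frac{4878014221}{378370} \approx -12892.0$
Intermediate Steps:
$q = 196$
$R = 196$
$j{\left(p,E \right)} = \left(196 + p\right) \left(E + \frac{p}{10}\right)$ ($j{\left(p,E \right)} = \left(p + 196\right) \left(E + \frac{p}{\left(-1\right) \left(-10\right)}\right) = \left(196 + p\right) \left(E + \frac{p}{10}\right)$)
$l = \frac{33304}{37837}$ ($l = \left(-33304\right) \left(- \frac{1}{37837}\right) = \frac{33304}{37837} \approx 0.8802$)
$j{\left(-99,-123 \right)} - l = \left(\frac{\left(-99\right)^{2}}{10} + \frac{98}{5} \left(-99\right) - 123 \left(196 - 99\right)\right) - \frac{33304}{37837} = \left(\frac{1}{10} \cdot 9801 - \frac{9702}{5} - 11931\right) - \frac{33304}{37837} = \left(\frac{9801}{10} - \frac{9702}{5} - 11931\right) - \frac{33304}{37837} = - \frac{128913}{10} - \frac{33304}{37837} = - \frac{4878014221}{378370}$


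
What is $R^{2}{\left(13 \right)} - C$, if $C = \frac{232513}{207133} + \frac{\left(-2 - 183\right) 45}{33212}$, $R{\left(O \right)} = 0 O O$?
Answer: $- \frac{5997839531}{6879301196} \approx -0.87187$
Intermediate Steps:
$R{\left(O \right)} = 0$ ($R{\left(O \right)} = 0 O = 0$)
$C = \frac{5997839531}{6879301196}$ ($C = 232513 \cdot \frac{1}{207133} + \left(-185\right) 45 \cdot \frac{1}{33212} = \frac{232513}{207133} - \frac{8325}{33212} = \frac{5997839531}{6879301196} \approx 0.87187$)
$R^{2}{\left(13 \right)} - C = 0^{2} - \frac{5997839531}{6879301196} = 0 - \frac{5997839531}{6879301196} = - \frac{5997839531}{6879301196}$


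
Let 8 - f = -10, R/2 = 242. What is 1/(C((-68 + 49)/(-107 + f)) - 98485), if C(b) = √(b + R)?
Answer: -1753033/172647446386 - 13*√22695/863237231930 ≈ -1.0156e-5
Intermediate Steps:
R = 484 (R = 2*242 = 484)
f = 18 (f = 8 - 1*(-10) = 8 + 10 = 18)
C(b) = √(484 + b) (C(b) = √(b + 484) = √(484 + b))
1/(C((-68 + 49)/(-107 + f)) - 98485) = 1/(√(484 + (-68 + 49)/(-107 + 18)) - 98485) = 1/(√(484 - 19/(-89)) - 98485) = 1/(√(484 - 19*(-1/89)) - 98485) = 1/(√(484 + 19/89) - 98485) = 1/(√(43095/89) - 98485) = 1/(13*√22695/89 - 98485) = 1/(-98485 + 13*√22695/89)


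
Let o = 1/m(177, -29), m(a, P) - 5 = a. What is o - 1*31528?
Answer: -5738095/182 ≈ -31528.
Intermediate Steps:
m(a, P) = 5 + a
o = 1/182 (o = 1/(5 + 177) = 1/182 ≈ 0.0054945)
o - 1*31528 = 1/182 - 1*31528 = 1/182 - 31528 = -5738095/182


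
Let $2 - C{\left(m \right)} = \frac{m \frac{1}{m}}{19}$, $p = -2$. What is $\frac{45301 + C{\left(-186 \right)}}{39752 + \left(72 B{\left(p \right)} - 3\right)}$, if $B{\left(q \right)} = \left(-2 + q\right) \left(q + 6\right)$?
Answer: $\frac{66212}{56411} \approx 1.1737$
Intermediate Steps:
$B{\left(q \right)} = \left(-2 + q\right) \left(6 + q\right)$
$C{\left(m \right)} = \frac{37}{19}$ ($C{\left(m \right)} = 2 - \frac{m \frac{1}{m}}{19} = 2 - 1 \cdot \frac{1}{19} = 2 - \frac{1}{19} = \frac{37}{19}$)
$\frac{45301 + C{\left(-186 \right)}}{39752 + \left(72 B{\left(p \right)} - 3\right)} = \frac{45301 + \frac{37}{19}}{39752 + \left(72 \left(-12 + \left(-2\right)^{2} + 4 \left(-2\right)\right) - 3\right)} = \frac{860756}{19 \left(39752 + \left(72 \left(-12 + 4 - 8\right) - 3\right)\right)} = \frac{860756}{19 \left(39752 + \left(72 \left(-16\right) - 3\right)\right)} = \frac{860756}{19 \left(39752 - 1155\right)} = \frac{860756}{19 \cdot 38597} = \frac{860756}{19} \cdot \frac{1}{38597} = \frac{66212}{56411}$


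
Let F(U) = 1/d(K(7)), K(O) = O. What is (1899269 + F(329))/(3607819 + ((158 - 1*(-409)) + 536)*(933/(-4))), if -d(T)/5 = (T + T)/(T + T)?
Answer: 37985376/67010885 ≈ 0.56685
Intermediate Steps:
d(T) = -5 (d(T) = -5*(T + T)/(T + T) = -5*2*T/(2*T) = -5*2*T*1/(2*T) = -5*1 = -5)
F(U) = -1/5 (F(U) = 1/(-5) = -1/5)
(1899269 + F(329))/(3607819 + ((158 - 1*(-409)) + 536)*(933/(-4))) = (1899269 - 1/5)/(3607819 + ((158 - 1*(-409)) + 536)*(933/(-4))) = 9496344/(5*(3607819 + ((158 + 409) + 536)*(933*(-1/4)))) = 9496344/(5*(3607819 + (567 + 536)*(-933/4))) = 9496344/(5*(3607819 + 1103*(-933/4))) = 9496344/(5*(3607819 - 1029099/4)) = 9496344/(5*(13402177/4)) = (9496344/5)*(4/13402177) = 37985376/67010885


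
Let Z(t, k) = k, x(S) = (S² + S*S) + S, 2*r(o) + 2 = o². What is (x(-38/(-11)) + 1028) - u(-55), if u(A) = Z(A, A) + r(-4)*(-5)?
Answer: 138584/121 ≈ 1145.3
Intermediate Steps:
r(o) = -1 + o²/2
x(S) = S + 2*S² (x(S) = (S² + S²) + S = 2*S² + S = S + 2*S²)
u(A) = -35 + A (u(A) = A + (-1 + (½)*(-4)²)*(-5) = A + (-1 + (½)*16)*(-5) = A + (-1 + 8)*(-5) = A + 7*(-5) = A - 35 = -35 + A)
(x(-38/(-11)) + 1028) - u(-55) = ((-38/(-11))*(1 + 2*(-38/(-11))) + 1028) - (-35 - 55) = ((-38*(-1/11))*(1 + 2*(-38*(-1/11))) + 1028) - 1*(-90) = (38*(1 + 2*(38/11))/11 + 1028) + 90 = (38*(1 + 76/11)/11 + 1028) + 90 = ((38/11)*(87/11) + 1028) + 90 = (3306/121 + 1028) + 90 = 127694/121 + 90 = 138584/121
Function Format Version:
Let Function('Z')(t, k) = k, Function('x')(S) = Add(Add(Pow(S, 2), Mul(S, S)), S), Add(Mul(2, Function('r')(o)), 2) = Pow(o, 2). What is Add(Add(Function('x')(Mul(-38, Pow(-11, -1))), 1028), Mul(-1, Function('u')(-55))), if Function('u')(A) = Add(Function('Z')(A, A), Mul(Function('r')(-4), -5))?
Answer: Rational(138584, 121) ≈ 1145.3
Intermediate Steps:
Function('r')(o) = Add(-1, Mul(Rational(1, 2), Pow(o, 2)))
Function('x')(S) = Add(S, Mul(2, Pow(S, 2))) (Function('x')(S) = Add(Add(Pow(S, 2), Pow(S, 2)), S) = Add(Mul(2, Pow(S, 2)), S) = Add(S, Mul(2, Pow(S, 2))))
Function('u')(A) = Add(-35, A) (Function('u')(A) = Add(A, Mul(Add(-1, Mul(Rational(1, 2), Pow(-4, 2))), -5)) = Add(A, Mul(Add(-1, Mul(Rational(1, 2), 16)), -5)) = Add(A, Mul(Add(-1, 8), -5)) = Add(A, Mul(7, -5)) = Add(A, -35) = Add(-35, A))
Add(Add(Function('x')(Mul(-38, Pow(-11, -1))), 1028), Mul(-1, Function('u')(-55))) = Add(Add(Mul(Mul(-38, Pow(-11, -1)), Add(1, Mul(2, Mul(-38, Pow(-11, -1))))), 1028), Mul(-1, Add(-35, -55))) = Add(Add(Mul(Mul(-38, Rational(-1, 11)), Add(1, Mul(2, Mul(-38, Rational(-1, 11))))), 1028), Mul(-1, -90)) = Add(Add(Mul(Rational(38, 11), Add(1, Mul(2, Rational(38, 11)))), 1028), 90) = Add(Add(Mul(Rational(38, 11), Add(1, Rational(76, 11))), 1028), 90) = Add(Add(Mul(Rational(38, 11), Rational(87, 11)), 1028), 90) = Add(Add(Rational(3306, 121), 1028), 90) = Add(Rational(127694, 121), 90) = Rational(138584, 121)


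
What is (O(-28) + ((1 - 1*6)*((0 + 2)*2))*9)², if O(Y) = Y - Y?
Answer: 32400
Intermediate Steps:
O(Y) = 0
(O(-28) + ((1 - 1*6)*((0 + 2)*2))*9)² = (0 + ((1 - 1*6)*((0 + 2)*2))*9)² = (0 + ((1 - 6)*(2*2))*9)² = (0 - 5*4*9)² = (0 - 20*9)² = (0 - 180)² = (-180)² = 32400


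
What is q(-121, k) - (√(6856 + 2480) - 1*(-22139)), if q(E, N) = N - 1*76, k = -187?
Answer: -22402 - 2*√2334 ≈ -22499.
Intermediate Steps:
q(E, N) = -76 + N (q(E, N) = N - 76 = -76 + N)
q(-121, k) - (√(6856 + 2480) - 1*(-22139)) = (-76 - 187) - (√(6856 + 2480) - 1*(-22139)) = -263 - (√9336 + 22139) = -263 - (2*√2334 + 22139) = -263 - (22139 + 2*√2334) = -263 + (-22139 - 2*√2334) = -22402 - 2*√2334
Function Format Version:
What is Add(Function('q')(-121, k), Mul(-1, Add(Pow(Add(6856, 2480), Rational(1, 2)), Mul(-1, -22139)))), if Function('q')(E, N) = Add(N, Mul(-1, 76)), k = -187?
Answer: Add(-22402, Mul(-2, Pow(2334, Rational(1, 2)))) ≈ -22499.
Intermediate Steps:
Function('q')(E, N) = Add(-76, N) (Function('q')(E, N) = Add(N, -76) = Add(-76, N))
Add(Function('q')(-121, k), Mul(-1, Add(Pow(Add(6856, 2480), Rational(1, 2)), Mul(-1, -22139)))) = Add(Add(-76, -187), Mul(-1, Add(Pow(Add(6856, 2480), Rational(1, 2)), Mul(-1, -22139)))) = Add(-263, Mul(-1, Add(Pow(9336, Rational(1, 2)), 22139))) = Add(-263, Mul(-1, Add(Mul(2, Pow(2334, Rational(1, 2))), 22139))) = Add(-263, Mul(-1, Add(22139, Mul(2, Pow(2334, Rational(1, 2)))))) = Add(-263, Add(-22139, Mul(-2, Pow(2334, Rational(1, 2))))) = Add(-22402, Mul(-2, Pow(2334, Rational(1, 2))))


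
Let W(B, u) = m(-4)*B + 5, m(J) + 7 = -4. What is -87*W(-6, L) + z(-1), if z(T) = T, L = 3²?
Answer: -6178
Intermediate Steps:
L = 9
m(J) = -11 (m(J) = -7 - 4 = -11)
W(B, u) = 5 - 11*B (W(B, u) = -11*B + 5 = 5 - 11*B)
-87*W(-6, L) + z(-1) = -87*(5 - 11*(-6)) - 1 = -87*(5 + 66) - 1 = -87*71 - 1 = -6177 - 1 = -6178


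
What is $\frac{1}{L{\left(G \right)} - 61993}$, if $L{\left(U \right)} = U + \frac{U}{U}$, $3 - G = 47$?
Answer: $- \frac{1}{62036} \approx -1.612 \cdot 10^{-5}$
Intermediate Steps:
$G = -44$ ($G = 3 - 47 = -44$)
$L{\left(U \right)} = 1 + U$ ($L{\left(U \right)} = U + 1 = 1 + U$)
$\frac{1}{L{\left(G \right)} - 61993} = \frac{1}{\left(1 - 44\right) - 61993} = \frac{1}{-43 - 61993} = \frac{1}{-62036} = - \frac{1}{62036}$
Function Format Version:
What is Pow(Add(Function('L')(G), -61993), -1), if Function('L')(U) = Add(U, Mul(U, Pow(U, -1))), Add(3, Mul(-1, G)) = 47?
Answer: Rational(-1, 62036) ≈ -1.6120e-5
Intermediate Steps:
G = -44 (G = Add(3, Mul(-1, 47)) = Add(3, -47) = -44)
Function('L')(U) = Add(1, U) (Function('L')(U) = Add(U, 1) = Add(1, U))
Pow(Add(Function('L')(G), -61993), -1) = Pow(Add(Add(1, -44), -61993), -1) = Pow(Add(-43, -61993), -1) = Pow(-62036, -1) = Rational(-1, 62036)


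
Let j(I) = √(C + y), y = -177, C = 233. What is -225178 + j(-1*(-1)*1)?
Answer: -225178 + 2*√14 ≈ -2.2517e+5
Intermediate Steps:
j(I) = 2*√14 (j(I) = √(233 - 177) = √56 = 2*√14)
-225178 + j(-1*(-1)*1) = -225178 + 2*√14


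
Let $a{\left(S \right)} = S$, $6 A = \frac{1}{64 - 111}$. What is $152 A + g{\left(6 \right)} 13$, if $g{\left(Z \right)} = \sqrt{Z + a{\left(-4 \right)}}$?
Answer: $- \frac{76}{141} + 13 \sqrt{2} \approx 17.846$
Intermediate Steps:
$A = - \frac{1}{282}$ ($A = \frac{1}{6 \left(64 - 111\right)} = \frac{1}{6 \left(-47\right)} = \frac{1}{6} \left(- \frac{1}{47}\right) = - \frac{1}{282} \approx -0.0035461$)
$g{\left(Z \right)} = \sqrt{-4 + Z}$ ($g{\left(Z \right)} = \sqrt{Z - 4} = \sqrt{-4 + Z}$)
$152 A + g{\left(6 \right)} 13 = 152 \left(- \frac{1}{282}\right) + \sqrt{-4 + 6} \cdot 13 = - \frac{76}{141} + \sqrt{2} \cdot 13 = - \frac{76}{141} + 13 \sqrt{2}$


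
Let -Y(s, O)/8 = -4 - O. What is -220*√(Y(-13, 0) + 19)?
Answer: -220*√51 ≈ -1571.1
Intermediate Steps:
Y(s, O) = 32 + 8*O (Y(s, O) = -8*(-4 - O) = 32 + 8*O)
-220*√(Y(-13, 0) + 19) = -220*√((32 + 8*0) + 19) = -220*√((32 + 0) + 19) = -220*√(32 + 19) = -220*√51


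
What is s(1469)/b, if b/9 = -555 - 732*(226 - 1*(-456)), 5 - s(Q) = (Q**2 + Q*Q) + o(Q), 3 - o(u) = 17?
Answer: 4315903/4498011 ≈ 0.95951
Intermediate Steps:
o(u) = -14 (o(u) = 3 - 1*17 = 3 - 17 = -14)
s(Q) = 19 - 2*Q**2 (s(Q) = 5 - ((Q**2 + Q*Q) - 14) = 5 - ((Q**2 + Q**2) - 14) = 5 - (2*Q**2 - 14) = 5 - (-14 + 2*Q**2) = 5 + (14 - 2*Q**2) = 19 - 2*Q**2)
b = -4498011 (b = 9*(-555 - 732*(226 - 1*(-456))) = 9*(-555 - 732*(226 + 456)) = 9*(-555 - 732*682) = 9*(-555 - 499224) = 9*(-499779) = -4498011)
s(1469)/b = (19 - 2*1469**2)/(-4498011) = (19 - 2*2157961)*(-1/4498011) = (19 - 4315922)*(-1/4498011) = -4315903*(-1/4498011) = 4315903/4498011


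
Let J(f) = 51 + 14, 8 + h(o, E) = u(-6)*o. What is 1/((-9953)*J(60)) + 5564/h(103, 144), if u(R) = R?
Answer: -1799801303/202493785 ≈ -8.8882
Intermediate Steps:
h(o, E) = -8 - 6*o
J(f) = 65
1/((-9953)*J(60)) + 5564/h(103, 144) = 1/(-9953*65) + 5564/(-8 - 6*103) = -1/9953*1/65 + 5564/(-8 - 618) = -1/646945 + 5564/(-626) = -1/646945 + 5564*(-1/626) = -1/646945 - 2782/313 = -1799801303/202493785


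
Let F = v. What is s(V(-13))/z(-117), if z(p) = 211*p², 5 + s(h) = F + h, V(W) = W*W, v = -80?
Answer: 28/962793 ≈ 2.9082e-5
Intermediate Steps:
F = -80
V(W) = W²
s(h) = -85 + h (s(h) = -5 + (-80 + h) = -85 + h)
s(V(-13))/z(-117) = (-85 + (-13)²)/((211*(-117)²)) = (-85 + 169)/((211*13689)) = 84/2888379 = 84*(1/2888379) = 28/962793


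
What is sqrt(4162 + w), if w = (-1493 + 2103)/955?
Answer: 2*sqrt(37964306)/191 ≈ 64.519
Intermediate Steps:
w = 122/191 (w = 610*(1/955) = 122/191 ≈ 0.63874)
sqrt(4162 + w) = sqrt(4162 + 122/191) = sqrt(795064/191) = 2*sqrt(37964306)/191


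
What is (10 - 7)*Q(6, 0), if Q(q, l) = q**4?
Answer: 3888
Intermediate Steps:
(10 - 7)*Q(6, 0) = (10 - 7)*6**4 = 3*1296 = 3888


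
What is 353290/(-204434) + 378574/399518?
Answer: -2276868468/2916966529 ≈ -0.78056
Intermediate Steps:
353290/(-204434) + 378574/399518 = 353290*(-1/204434) + 378574*(1/399518) = -176645/102217 + 27041/28537 = -2276868468/2916966529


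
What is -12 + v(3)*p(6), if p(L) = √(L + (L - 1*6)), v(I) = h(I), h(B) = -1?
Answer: -12 - √6 ≈ -14.449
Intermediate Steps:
v(I) = -1
p(L) = √(-6 + 2*L) (p(L) = √(L + (L - 6)) = √(L + (-6 + L)) = √(-6 + 2*L))
-12 + v(3)*p(6) = -12 - √(-6 + 2*6) = -12 - √(-6 + 12) = -12 - √6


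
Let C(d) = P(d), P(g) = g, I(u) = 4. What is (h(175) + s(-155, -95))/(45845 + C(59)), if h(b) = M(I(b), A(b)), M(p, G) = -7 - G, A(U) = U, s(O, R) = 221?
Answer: 39/45904 ≈ 0.00084960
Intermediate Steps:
C(d) = d
h(b) = -7 - b
(h(175) + s(-155, -95))/(45845 + C(59)) = ((-7 - 1*175) + 221)/(45845 + 59) = ((-7 - 175) + 221)/45904 = (-182 + 221)*(1/45904) = 39*(1/45904) = 39/45904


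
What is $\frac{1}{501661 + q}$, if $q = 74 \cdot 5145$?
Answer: $\frac{1}{882391} \approx 1.1333 \cdot 10^{-6}$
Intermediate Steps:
$q = 380730$
$\frac{1}{501661 + q} = \frac{1}{501661 + 380730} = \frac{1}{882391}$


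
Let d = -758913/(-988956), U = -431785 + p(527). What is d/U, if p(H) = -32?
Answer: -252971/142349337684 ≈ -1.7771e-6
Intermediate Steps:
U = -431817 (U = -431785 - 32 = -431817)
d = 252971/329652 (d = -758913*(-1/988956) = 252971/329652 ≈ 0.76739)
d/U = (252971/329652)/(-431817) = (252971/329652)*(-1/431817) = -252971/142349337684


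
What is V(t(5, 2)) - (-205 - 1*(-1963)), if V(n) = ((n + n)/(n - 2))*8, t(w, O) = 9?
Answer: -12162/7 ≈ -1737.4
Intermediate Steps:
V(n) = 16*n/(-2 + n) (V(n) = ((2*n)/(-2 + n))*8 = (2*n/(-2 + n))*8 = 16*n/(-2 + n))
V(t(5, 2)) - (-205 - 1*(-1963)) = 16*9/(-2 + 9) - (-205 - 1*(-1963)) = 16*9/7 - (-205 + 1963) = 16*9*(1/7) - 1*1758 = 144/7 - 1758 = -12162/7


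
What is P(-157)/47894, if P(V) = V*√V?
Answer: -157*I*√157/47894 ≈ -0.041074*I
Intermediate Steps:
P(V) = V^(3/2)
P(-157)/47894 = (-157)^(3/2)/47894 = -157*I*√157*(1/47894) = -157*I*√157/47894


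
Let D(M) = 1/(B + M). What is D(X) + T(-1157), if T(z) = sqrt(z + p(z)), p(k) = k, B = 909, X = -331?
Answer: 1/578 + I*sqrt(2314) ≈ 0.0017301 + 48.104*I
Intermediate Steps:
T(z) = sqrt(2)*sqrt(z) (T(z) = sqrt(z + z) = sqrt(2*z) = sqrt(2)*sqrt(z))
D(M) = 1/(909 + M)
D(X) + T(-1157) = 1/(909 - 331) + sqrt(2)*sqrt(-1157) = 1/578 + sqrt(2)*(I*sqrt(1157)) = 1/578 + I*sqrt(2314)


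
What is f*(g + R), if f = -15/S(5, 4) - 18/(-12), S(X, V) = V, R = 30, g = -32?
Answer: 9/2 ≈ 4.5000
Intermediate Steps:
f = -9/4 (f = -15/4 - 18/(-12) = -15*¼ - 18*(-1/12) = -15/4 + 3/2 = -9/4 ≈ -2.2500)
f*(g + R) = -9*(-32 + 30)/4 = -9/4*(-2) = 9/2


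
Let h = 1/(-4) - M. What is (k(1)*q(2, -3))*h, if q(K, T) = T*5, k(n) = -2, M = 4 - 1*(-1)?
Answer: -315/2 ≈ -157.50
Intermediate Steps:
M = 5 (M = 4 + 1 = 5)
q(K, T) = 5*T
h = -21/4 (h = 1/(-4) - 1*5 = 1*(-¼) - 5 = -¼ - 5 = -21/4 ≈ -5.2500)
(k(1)*q(2, -3))*h = -10*(-3)*(-21/4) = -2*(-15)*(-21/4) = 30*(-21/4) = -315/2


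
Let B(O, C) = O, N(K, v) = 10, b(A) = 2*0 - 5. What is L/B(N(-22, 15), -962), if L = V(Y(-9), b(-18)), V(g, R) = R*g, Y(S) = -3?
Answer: 3/2 ≈ 1.5000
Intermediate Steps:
b(A) = -5 (b(A) = 0 - 5 = -5)
L = 15 (L = -5*(-3) = 15)
L/B(N(-22, 15), -962) = 15/10 = 15*(⅒) = 3/2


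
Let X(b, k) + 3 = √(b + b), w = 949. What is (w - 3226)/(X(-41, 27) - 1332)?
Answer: 3039795/1782307 + 2277*I*√82/1782307 ≈ 1.7055 + 0.011569*I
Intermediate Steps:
X(b, k) = -3 + √2*√b (X(b, k) = -3 + √(b + b) = -3 + √(2*b) = -3 + √2*√b)
(w - 3226)/(X(-41, 27) - 1332) = (949 - 3226)/((-3 + √2*√(-41)) - 1332) = -2277/((-3 + √2*(I*√41)) - 1332) = -2277/((-3 + I*√82) - 1332) = -2277/(-1335 + I*√82)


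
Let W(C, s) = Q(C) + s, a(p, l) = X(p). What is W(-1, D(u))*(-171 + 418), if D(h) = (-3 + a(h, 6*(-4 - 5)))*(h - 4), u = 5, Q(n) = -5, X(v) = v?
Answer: -741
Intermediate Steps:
a(p, l) = p
D(h) = (-4 + h)*(-3 + h) (D(h) = (-3 + h)*(h - 4) = (-3 + h)*(-4 + h) = (-4 + h)*(-3 + h))
W(C, s) = -5 + s
W(-1, D(u))*(-171 + 418) = (-5 + (12 + 5² - 7*5))*(-171 + 418) = (-5 + (12 + 25 - 35))*247 = (-5 + 2)*247 = -3*247 = -741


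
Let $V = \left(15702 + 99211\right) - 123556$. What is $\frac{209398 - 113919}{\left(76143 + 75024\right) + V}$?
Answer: $\frac{95479}{142524} \approx 0.66992$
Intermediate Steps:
$V = -8643$ ($V = 114913 - 123556 = -8643$)
$\frac{209398 - 113919}{\left(76143 + 75024\right) + V} = \frac{209398 - 113919}{\left(76143 + 75024\right) - 8643} = \frac{95479}{151167 - 8643} = \frac{95479}{142524}$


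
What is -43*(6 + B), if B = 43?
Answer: -2107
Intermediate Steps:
-43*(6 + B) = -43*(6 + 43) = -43*49 = -2107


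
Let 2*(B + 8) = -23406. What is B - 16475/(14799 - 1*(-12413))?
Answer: -318696207/27212 ≈ -11712.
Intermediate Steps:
B = -11711 (B = -8 + (½)*(-23406) = -8 - 11703 = -11711)
B - 16475/(14799 - 1*(-12413)) = -11711 - 16475/(14799 - 1*(-12413)) = -11711 - 16475/(14799 + 12413) = -11711 - 16475/27212 = -318696207/27212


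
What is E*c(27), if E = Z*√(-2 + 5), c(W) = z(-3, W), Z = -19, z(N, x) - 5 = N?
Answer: -38*√3 ≈ -65.818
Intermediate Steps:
z(N, x) = 5 + N
c(W) = 2 (c(W) = 5 - 3 = 2)
E = -19*√3 (E = -19*√(-2 + 5) = -19*√3 ≈ -32.909)
E*c(27) = -19*√3*2 = -38*√3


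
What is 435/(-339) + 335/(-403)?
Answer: -96290/45539 ≈ -2.1145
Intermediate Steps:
435/(-339) + 335/(-403) = 435*(-1/339) + 335*(-1/403) = -145/113 - 335/403 = -96290/45539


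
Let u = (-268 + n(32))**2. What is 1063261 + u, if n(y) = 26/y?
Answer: 290470441/256 ≈ 1.1347e+6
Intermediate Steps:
u = 18275625/256 (u = (-268 + 26/32)**2 = (-268 + 26*(1/32))**2 = (-268 + 13/16)**2 = (-4275/16)**2 = 18275625/256 ≈ 71389.)
1063261 + u = 1063261 + 18275625/256 = 290470441/256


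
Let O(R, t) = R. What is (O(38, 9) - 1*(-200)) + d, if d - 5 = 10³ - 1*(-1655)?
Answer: 2898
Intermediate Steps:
d = 2660 (d = 5 + (10³ - 1*(-1655)) = 5 + (1000 + 1655) = 5 + 2655 = 2660)
(O(38, 9) - 1*(-200)) + d = (38 - 1*(-200)) + 2660 = (38 + 200) + 2660 = 238 + 2660 = 2898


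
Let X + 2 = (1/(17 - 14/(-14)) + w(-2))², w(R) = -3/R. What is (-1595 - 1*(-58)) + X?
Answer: -124463/81 ≈ -1536.6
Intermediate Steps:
X = 34/81 (X = -2 + (1/(17 - 14/(-14)) - 3/(-2))² = -2 + (1/(17 - 14*(-1/14)) - 3*(-½))² = -2 + (1/(17 + 1) + 3/2)² = -2 + (1/18 + 3/2)² = -2 + (14/9)² = -2 + 196/81 = 34/81 ≈ 0.41975)
(-1595 - 1*(-58)) + X = (-1595 - 1*(-58)) + 34/81 = (-1595 + 58) + 34/81 = -1537 + 34/81 = -124463/81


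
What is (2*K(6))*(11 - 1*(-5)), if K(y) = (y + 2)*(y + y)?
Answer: 3072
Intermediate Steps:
K(y) = 2*y*(2 + y) (K(y) = (2 + y)*(2*y) = 2*y*(2 + y))
(2*K(6))*(11 - 1*(-5)) = (2*(2*6*(2 + 6)))*(11 - 1*(-5)) = (2*(2*6*8))*(11 + 5) = (2*96)*16 = 192*16 = 3072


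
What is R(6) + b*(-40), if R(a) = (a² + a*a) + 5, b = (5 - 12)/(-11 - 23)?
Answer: 1169/17 ≈ 68.765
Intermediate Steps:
b = 7/34 (b = -7/(-34) = -7*(-1/34) = 7/34 ≈ 0.20588)
R(a) = 5 + 2*a² (R(a) = (a² + a²) + 5 = 2*a² + 5 = 5 + 2*a²)
R(6) + b*(-40) = (5 + 2*6²) + (7/34)*(-40) = (5 + 2*36) - 140/17 = (5 + 72) - 140/17 = 77 - 140/17 = 1169/17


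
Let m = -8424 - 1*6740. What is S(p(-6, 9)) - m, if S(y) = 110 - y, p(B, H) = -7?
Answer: 15281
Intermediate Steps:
m = -15164 (m = -8424 - 6740 = -15164)
S(p(-6, 9)) - m = (110 - 1*(-7)) - 1*(-15164) = (110 + 7) + 15164 = 117 + 15164 = 15281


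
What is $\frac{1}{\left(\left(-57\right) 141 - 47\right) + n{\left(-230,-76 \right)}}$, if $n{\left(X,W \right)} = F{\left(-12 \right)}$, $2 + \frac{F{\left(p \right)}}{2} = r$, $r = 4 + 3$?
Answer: $- \frac{1}{8074} \approx -0.00012385$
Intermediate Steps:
$r = 7$
$F{\left(p \right)} = 10$ ($F{\left(p \right)} = -4 + 2 \cdot 7 = -4 + 14 = 10$)
$n{\left(X,W \right)} = 10$
$\frac{1}{\left(\left(-57\right) 141 - 47\right) + n{\left(-230,-76 \right)}} = \frac{1}{\left(\left(-57\right) 141 - 47\right) + 10} = \frac{1}{\left(-8037 - 47\right) + 10} = \frac{1}{-8084 + 10} = \frac{1}{-8074} = - \frac{1}{8074}$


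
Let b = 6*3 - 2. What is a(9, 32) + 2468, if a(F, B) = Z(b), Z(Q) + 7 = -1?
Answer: 2460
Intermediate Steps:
b = 16 (b = 18 - 2 = 16)
Z(Q) = -8 (Z(Q) = -7 - 1 = -8)
a(F, B) = -8
a(9, 32) + 2468 = -8 + 2468 = 2460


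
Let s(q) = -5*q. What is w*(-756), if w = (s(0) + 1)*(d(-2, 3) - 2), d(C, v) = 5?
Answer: -2268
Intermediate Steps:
w = 3 (w = (-5*0 + 1)*(5 - 2) = (0 + 1)*3 = 1*3 = 3)
w*(-756) = 3*(-756) = -2268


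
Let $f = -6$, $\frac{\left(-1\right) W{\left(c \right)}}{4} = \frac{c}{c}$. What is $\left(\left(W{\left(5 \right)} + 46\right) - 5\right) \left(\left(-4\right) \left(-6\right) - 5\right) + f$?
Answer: $697$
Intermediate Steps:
$W{\left(c \right)} = -4$ ($W{\left(c \right)} = - 4 \frac{c}{c} = \left(-4\right) 1 = -4$)
$\left(\left(W{\left(5 \right)} + 46\right) - 5\right) \left(\left(-4\right) \left(-6\right) - 5\right) + f = \left(\left(-4 + 46\right) - 5\right) \left(\left(-4\right) \left(-6\right) - 5\right) - 6 = \left(42 - 5\right) \left(24 - 5\right) - 6 = 37 \cdot 19 - 6 = 703 - 6 = 697$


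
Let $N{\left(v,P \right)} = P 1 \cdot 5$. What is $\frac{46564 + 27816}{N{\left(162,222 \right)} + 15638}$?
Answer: $\frac{18595}{4187} \approx 4.4411$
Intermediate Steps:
$N{\left(v,P \right)} = 5 P$ ($N{\left(v,P \right)} = P 5 = 5 P$)
$\frac{46564 + 27816}{N{\left(162,222 \right)} + 15638} = \frac{46564 + 27816}{5 \cdot 222 + 15638} = \frac{74380}{1110 + 15638} = \frac{74380}{16748} = 74380 \cdot \frac{1}{16748} = \frac{18595}{4187}$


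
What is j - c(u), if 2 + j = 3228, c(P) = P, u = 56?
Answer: 3170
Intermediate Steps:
j = 3226 (j = -2 + 3228 = 3226)
j - c(u) = 3226 - 1*56 = 3226 - 56 = 3170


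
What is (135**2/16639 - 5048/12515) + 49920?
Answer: 10395339375403/208237085 ≈ 49921.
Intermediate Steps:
(135**2/16639 - 5048/12515) + 49920 = (18225*(1/16639) - 5048*1/12515) + 49920 = (18225/16639 - 5048/12515) + 49920 = 144092203/208237085 + 49920 = 10395339375403/208237085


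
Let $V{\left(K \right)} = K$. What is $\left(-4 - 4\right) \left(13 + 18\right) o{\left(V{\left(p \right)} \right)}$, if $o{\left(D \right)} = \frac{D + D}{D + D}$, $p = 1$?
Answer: $-248$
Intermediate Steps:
$o{\left(D \right)} = 1$ ($o{\left(D \right)} = \frac{2 D}{2 D} = 2 D \frac{1}{2 D} = 1$)
$\left(-4 - 4\right) \left(13 + 18\right) o{\left(V{\left(p \right)} \right)} = \left(-4 - 4\right) \left(13 + 18\right) 1 = \left(-8\right) 31 \cdot 1 = \left(-248\right) 1 = -248$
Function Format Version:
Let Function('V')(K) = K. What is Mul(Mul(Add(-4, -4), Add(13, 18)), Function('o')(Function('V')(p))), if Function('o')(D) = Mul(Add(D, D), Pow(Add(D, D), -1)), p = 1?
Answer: -248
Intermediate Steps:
Function('o')(D) = 1 (Function('o')(D) = Mul(Mul(2, D), Pow(Mul(2, D), -1)) = Mul(Mul(2, D), Mul(Rational(1, 2), Pow(D, -1))) = 1)
Mul(Mul(Add(-4, -4), Add(13, 18)), Function('o')(Function('V')(p))) = Mul(Mul(Add(-4, -4), Add(13, 18)), 1) = Mul(Mul(-8, 31), 1) = Mul(-248, 1) = -248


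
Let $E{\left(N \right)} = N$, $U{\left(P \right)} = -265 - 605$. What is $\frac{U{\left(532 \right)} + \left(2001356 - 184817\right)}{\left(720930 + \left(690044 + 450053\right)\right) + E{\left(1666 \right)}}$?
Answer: $\frac{1815669}{1862693} \approx 0.97475$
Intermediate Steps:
$U{\left(P \right)} = -870$ ($U{\left(P \right)} = -265 - 605 = -870$)
$\frac{U{\left(532 \right)} + \left(2001356 - 184817\right)}{\left(720930 + \left(690044 + 450053\right)\right) + E{\left(1666 \right)}} = \frac{-870 + \left(2001356 - 184817\right)}{\left(720930 + \left(690044 + 450053\right)\right) + 1666} = \frac{-870 + 1816539}{\left(720930 + 1140097\right) + 1666} = \frac{1815669}{1861027 + 1666} = \frac{1815669}{1862693}$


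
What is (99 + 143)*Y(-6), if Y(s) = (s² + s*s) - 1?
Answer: 17182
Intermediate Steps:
Y(s) = -1 + 2*s² (Y(s) = (s² + s²) - 1 = 2*s² - 1 = -1 + 2*s²)
(99 + 143)*Y(-6) = (99 + 143)*(-1 + 2*(-6)²) = 242*(-1 + 2*36) = 242*(-1 + 72) = 242*71 = 17182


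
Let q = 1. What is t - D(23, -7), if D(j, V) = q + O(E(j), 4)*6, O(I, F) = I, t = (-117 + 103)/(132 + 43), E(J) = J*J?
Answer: -79377/25 ≈ -3175.1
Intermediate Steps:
E(J) = J**2
t = -2/25 (t = -14/175 = -14*1/175 = -2/25 ≈ -0.080000)
D(j, V) = 1 + 6*j**2 (D(j, V) = 1 + j**2*6 = 1 + 6*j**2)
t - D(23, -7) = -2/25 - (1 + 6*23**2) = -2/25 - (1 + 6*529) = -2/25 - (1 + 3174) = -2/25 - 1*3175 = -2/25 - 3175 = -79377/25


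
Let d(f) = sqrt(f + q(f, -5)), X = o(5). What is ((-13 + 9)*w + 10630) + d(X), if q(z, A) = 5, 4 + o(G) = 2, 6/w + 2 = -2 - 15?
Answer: 201994/19 + sqrt(3) ≈ 10633.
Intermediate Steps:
w = -6/19 (w = 6/(-2 + (-2 - 15)) = 6/(-2 - 17) = 6/(-19) = 6*(-1/19) = -6/19 ≈ -0.31579)
o(G) = -2 (o(G) = -4 + 2 = -2)
X = -2
d(f) = sqrt(5 + f) (d(f) = sqrt(f + 5) = sqrt(5 + f))
((-13 + 9)*w + 10630) + d(X) = ((-13 + 9)*(-6/19) + 10630) + sqrt(5 - 2) = (-4*(-6/19) + 10630) + sqrt(3) = (24/19 + 10630) + sqrt(3) = 201994/19 + sqrt(3)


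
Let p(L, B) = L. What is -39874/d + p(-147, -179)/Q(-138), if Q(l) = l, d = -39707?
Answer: 3779847/1826522 ≈ 2.0694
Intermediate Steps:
-39874/d + p(-147, -179)/Q(-138) = -39874/(-39707) - 147/(-138) = -39874*(-1/39707) - 147*(-1/138) = 39874/39707 + 49/46 = 3779847/1826522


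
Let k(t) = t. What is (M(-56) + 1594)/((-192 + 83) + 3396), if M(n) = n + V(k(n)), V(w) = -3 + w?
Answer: 1479/3287 ≈ 0.44995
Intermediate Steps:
M(n) = -3 + 2*n (M(n) = n + (-3 + n) = -3 + 2*n)
(M(-56) + 1594)/((-192 + 83) + 3396) = ((-3 + 2*(-56)) + 1594)/((-192 + 83) + 3396) = ((-3 - 112) + 1594)/(-109 + 3396) = (-115 + 1594)/3287 = 1479*(1/3287) = 1479/3287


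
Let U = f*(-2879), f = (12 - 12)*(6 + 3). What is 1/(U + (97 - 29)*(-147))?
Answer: -1/9996 ≈ -0.00010004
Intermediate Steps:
f = 0 (f = 0*9 = 0)
U = 0 (U = 0*(-2879) = 0)
1/(U + (97 - 29)*(-147)) = 1/(0 + (97 - 29)*(-147)) = 1/(0 + 68*(-147)) = 1/(0 - 9996) = 1/(-9996) = -1/9996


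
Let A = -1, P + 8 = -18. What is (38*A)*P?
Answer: 988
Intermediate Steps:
P = -26 (P = -8 - 18 = -26)
(38*A)*P = (38*(-1))*(-26) = -38*(-26) = 988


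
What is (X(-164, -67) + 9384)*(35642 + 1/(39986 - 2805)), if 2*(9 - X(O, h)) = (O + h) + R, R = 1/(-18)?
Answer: 453627017423321/1338516 ≈ 3.3890e+8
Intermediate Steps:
R = -1/18 ≈ -0.055556
X(O, h) = 325/36 - O/2 - h/2 (X(O, h) = 9 - ((O + h) - 1/18)/2 = 9 - (-1/18 + O + h)/2 = 9 + (1/36 - O/2 - h/2) = 325/36 - O/2 - h/2)
(X(-164, -67) + 9384)*(35642 + 1/(39986 - 2805)) = ((325/36 - 1/2*(-164) - 1/2*(-67)) + 9384)*(35642 + 1/(39986 - 2805)) = ((325/36 + 82 + 67/2) + 9384)*(35642 + 1/37181) = (4483/36 + 9384)*(35642 + 1/37181) = (342307/36)*(1325205203/37181) = 453627017423321/1338516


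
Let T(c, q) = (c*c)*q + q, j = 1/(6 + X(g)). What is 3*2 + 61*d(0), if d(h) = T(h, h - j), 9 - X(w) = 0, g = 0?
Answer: 29/15 ≈ 1.9333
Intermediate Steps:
X(w) = 9 (X(w) = 9 - 1*0 = 9 + 0 = 9)
j = 1/15 (j = 1/(6 + 9) = 1/15 ≈ 0.066667)
T(c, q) = q + q*c² (T(c, q) = c²*q + q = q*c² + q = q + q*c²)
d(h) = (1 + h²)*(-1/15 + h) (d(h) = (h - 1*1/15)*(1 + h²) = (h - 1/15)*(1 + h²) = (-1/15 + h)*(1 + h²) = (1 + h²)*(-1/15 + h))
3*2 + 61*d(0) = 3*2 + 61*((1 + 0²)*(-1 + 15*0)/15) = 6 + 61*((1 + 0)*(-1 + 0)/15) = 6 + 61*((1/15)*1*(-1)) = 6 + 61*(-1/15) = 6 - 61/15 = 29/15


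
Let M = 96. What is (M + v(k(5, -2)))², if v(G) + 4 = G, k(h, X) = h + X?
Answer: 9025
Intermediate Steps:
k(h, X) = X + h
v(G) = -4 + G
(M + v(k(5, -2)))² = (96 + (-4 + (-2 + 5)))² = (96 + (-4 + 3))² = (96 - 1)² = 95² = 9025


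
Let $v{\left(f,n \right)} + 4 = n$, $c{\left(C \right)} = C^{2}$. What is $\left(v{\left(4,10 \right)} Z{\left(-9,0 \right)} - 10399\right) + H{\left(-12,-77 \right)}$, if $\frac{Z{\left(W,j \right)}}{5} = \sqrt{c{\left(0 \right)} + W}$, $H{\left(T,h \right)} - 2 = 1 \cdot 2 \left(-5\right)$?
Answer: $-10407 + 90 i \approx -10407.0 + 90.0 i$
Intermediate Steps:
$H{\left(T,h \right)} = -8$ ($H{\left(T,h \right)} = 2 + 1 \cdot 2 \left(-5\right) = 2 + 2 \left(-5\right) = 2 - 10 = -8$)
$v{\left(f,n \right)} = -4 + n$
$Z{\left(W,j \right)} = 5 \sqrt{W}$ ($Z{\left(W,j \right)} = 5 \sqrt{0^{2} + W} = 5 \sqrt{0 + W} = 5 \sqrt{W}$)
$\left(v{\left(4,10 \right)} Z{\left(-9,0 \right)} - 10399\right) + H{\left(-12,-77 \right)} = \left(\left(-4 + 10\right) 5 \sqrt{-9} - 10399\right) - 8 = \left(6 \cdot 5 \cdot 3 i - 10399\right) - 8 = \left(6 \cdot 15 i - 10399\right) - 8 = \left(90 i - 10399\right) - 8 = \left(-10399 + 90 i\right) - 8 = -10407 + 90 i$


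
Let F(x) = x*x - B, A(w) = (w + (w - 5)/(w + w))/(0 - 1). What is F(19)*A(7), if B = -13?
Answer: -18700/7 ≈ -2671.4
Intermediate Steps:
A(w) = -w - (-5 + w)/(2*w) (A(w) = (w + (-5 + w)/((2*w)))/(-1) = (w + (-5 + w)*(1/(2*w)))*(-1) = (w + (-5 + w)/(2*w))*(-1) = -w - (-5 + w)/(2*w))
F(x) = 13 + x**2 (F(x) = x*x - 1*(-13) = x**2 + 13 = 13 + x**2)
F(19)*A(7) = (13 + 19**2)*(-1/2 - 1*7 + (5/2)/7) = (13 + 361)*(-1/2 - 7 + (5/2)*(1/7)) = 374*(-1/2 - 7 + 5/14) = 374*(-50/7) = -18700/7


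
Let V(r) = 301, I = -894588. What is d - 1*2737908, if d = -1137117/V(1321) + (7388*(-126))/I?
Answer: -61521346936551/22439249 ≈ -2.7417e+6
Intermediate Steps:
d = -84747585459/22439249 (d = -1137117/301 + (7388*(-126))/(-894588) = -1137117*1/301 - 930888*(-1/894588) = -1137117/301 + 77574/74549 = -84747585459/22439249 ≈ -3776.8)
d - 1*2737908 = -84747585459/22439249 - 1*2737908 = -84747585459/22439249 - 2737908 = -61521346936551/22439249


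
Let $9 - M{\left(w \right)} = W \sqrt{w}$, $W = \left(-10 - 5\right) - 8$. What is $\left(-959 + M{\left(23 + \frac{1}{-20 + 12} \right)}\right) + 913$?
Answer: $-37 + \frac{23 \sqrt{366}}{4} \approx 73.004$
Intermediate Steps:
$W = -23$ ($W = -15 - 8 = -23$)
$M{\left(w \right)} = 9 + 23 \sqrt{w}$ ($M{\left(w \right)} = 9 - - 23 \sqrt{w} = 9 + 23 \sqrt{w}$)
$\left(-959 + M{\left(23 + \frac{1}{-20 + 12} \right)}\right) + 913 = \left(-959 + \left(9 + 23 \sqrt{23 + \frac{1}{-20 + 12}}\right)\right) + 913 = \left(-959 + \left(9 + 23 \sqrt{23 + \frac{1}{-8}}\right)\right) + 913 = \left(-959 + \left(9 + 23 \sqrt{23 - \frac{1}{8}}\right)\right) + 913 = \left(-959 + \left(9 + 23 \sqrt{\frac{183}{8}}\right)\right) + 913 = \left(-959 + \left(9 + 23 \frac{\sqrt{366}}{4}\right)\right) + 913 = \left(-959 + \left(9 + \frac{23 \sqrt{366}}{4}\right)\right) + 913 = \left(-950 + \frac{23 \sqrt{366}}{4}\right) + 913 = -37 + \frac{23 \sqrt{366}}{4}$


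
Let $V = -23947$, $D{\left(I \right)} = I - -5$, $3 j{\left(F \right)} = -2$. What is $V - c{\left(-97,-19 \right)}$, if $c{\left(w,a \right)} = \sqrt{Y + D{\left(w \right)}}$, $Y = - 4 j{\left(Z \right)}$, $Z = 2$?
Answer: $-23947 - \frac{2 i \sqrt{201}}{3} \approx -23947.0 - 9.4516 i$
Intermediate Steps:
$j{\left(F \right)} = - \frac{2}{3}$ ($j{\left(F \right)} = \frac{1}{3} \left(-2\right) = - \frac{2}{3}$)
$Y = \frac{8}{3}$ ($Y = \left(-4\right) \left(- \frac{2}{3}\right) = \frac{8}{3} \approx 2.6667$)
$D{\left(I \right)} = 5 + I$ ($D{\left(I \right)} = I + 5 = 5 + I$)
$c{\left(w,a \right)} = \sqrt{\frac{23}{3} + w}$ ($c{\left(w,a \right)} = \sqrt{\frac{8}{3} + \left(5 + w\right)} = \sqrt{\frac{23}{3} + w}$)
$V - c{\left(-97,-19 \right)} = -23947 - \frac{\sqrt{69 + 9 \left(-97\right)}}{3} = -23947 - \frac{\sqrt{69 - 873}}{3} = -23947 - \frac{\sqrt{-804}}{3} = -23947 - \frac{2 i \sqrt{201}}{3}$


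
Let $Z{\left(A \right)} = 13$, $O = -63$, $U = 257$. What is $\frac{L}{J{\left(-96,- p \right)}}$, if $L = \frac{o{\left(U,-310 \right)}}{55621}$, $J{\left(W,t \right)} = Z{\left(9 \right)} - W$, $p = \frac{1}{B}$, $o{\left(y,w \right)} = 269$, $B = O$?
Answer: $\frac{269}{6062689} \approx 4.437 \cdot 10^{-5}$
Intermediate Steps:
$B = -63$
$p = - \frac{1}{63}$ ($p = \frac{1}{-63} = - \frac{1}{63} \approx -0.015873$)
$J{\left(W,t \right)} = 13 - W$
$L = \frac{269}{55621} \approx 0.0048363$
$\frac{L}{J{\left(-96,- p \right)}} = \frac{269}{55621 \left(13 - -96\right)} = \frac{269}{55621 \left(13 + 96\right)} = \frac{269}{55621 \cdot 109} = \frac{269}{55621} \cdot \frac{1}{109} = \frac{269}{6062689}$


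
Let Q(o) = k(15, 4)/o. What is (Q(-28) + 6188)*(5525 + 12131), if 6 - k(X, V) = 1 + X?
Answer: 764831436/7 ≈ 1.0926e+8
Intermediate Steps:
k(X, V) = 5 - X (k(X, V) = 6 - (1 + X) = 6 + (-1 - X) = 5 - X)
Q(o) = -10/o (Q(o) = (5 - 1*15)/o = (5 - 15)/o = -10/o)
(Q(-28) + 6188)*(5525 + 12131) = (-10/(-28) + 6188)*(5525 + 12131) = (-10*(-1/28) + 6188)*17656 = (5/14 + 6188)*17656 = (86637/14)*17656 = 764831436/7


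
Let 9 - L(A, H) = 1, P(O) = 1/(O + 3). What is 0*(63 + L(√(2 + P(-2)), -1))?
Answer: 0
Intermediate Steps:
P(O) = 1/(3 + O)
L(A, H) = 8 (L(A, H) = 9 - 1*1 = 9 - 1 = 8)
0*(63 + L(√(2 + P(-2)), -1)) = 0*(63 + 8) = 0*71 = 0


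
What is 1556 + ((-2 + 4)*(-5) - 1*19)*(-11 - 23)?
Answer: 2542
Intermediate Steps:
1556 + ((-2 + 4)*(-5) - 1*19)*(-11 - 23) = 1556 + (2*(-5) - 19)*(-34) = 1556 + (-10 - 19)*(-34) = 1556 - 29*(-34) = 1556 + 986 = 2542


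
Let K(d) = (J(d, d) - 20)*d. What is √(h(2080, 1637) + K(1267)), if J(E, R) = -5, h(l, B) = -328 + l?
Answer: I*√29923 ≈ 172.98*I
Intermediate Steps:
K(d) = -25*d (K(d) = (-5 - 20)*d = -25*d)
√(h(2080, 1637) + K(1267)) = √((-328 + 2080) - 25*1267) = √(1752 - 31675) = √(-29923) = I*√29923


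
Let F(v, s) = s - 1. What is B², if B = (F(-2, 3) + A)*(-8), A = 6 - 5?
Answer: 576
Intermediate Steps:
F(v, s) = -1 + s
A = 1
B = -24 (B = ((-1 + 3) + 1)*(-8) = (2 + 1)*(-8) = 3*(-8) = -24)
B² = (-24)² = 576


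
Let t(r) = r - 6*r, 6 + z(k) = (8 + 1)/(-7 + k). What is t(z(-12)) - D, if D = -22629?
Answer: 430566/19 ≈ 22661.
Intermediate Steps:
z(k) = -6 + 9/(-7 + k) (z(k) = -6 + (8 + 1)/(-7 + k) = -6 + 9/(-7 + k))
t(r) = -5*r
t(z(-12)) - D = -15*(17 - 2*(-12))/(-7 - 12) - 1*(-22629) = -15*(17 + 24)/(-19) + 22629 = -15*(-1)*41/19 + 22629 = -5*(-123/19) + 22629 = 615/19 + 22629 = 430566/19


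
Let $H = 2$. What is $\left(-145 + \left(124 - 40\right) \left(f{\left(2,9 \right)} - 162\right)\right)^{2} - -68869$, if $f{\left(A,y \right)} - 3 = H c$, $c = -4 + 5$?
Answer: $177837758$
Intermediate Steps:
$c = 1$
$f{\left(A,y \right)} = 5$ ($f{\left(A,y \right)} = 3 + 2 \cdot 1 = 3 + 2 = 5$)
$\left(-145 + \left(124 - 40\right) \left(f{\left(2,9 \right)} - 162\right)\right)^{2} - -68869 = \left(-145 + \left(124 - 40\right) \left(5 - 162\right)\right)^{2} - -68869 = \left(-145 + 84 \left(-157\right)\right)^{2} + 68869 = \left(-145 - 13188\right)^{2} + 68869 = \left(-13333\right)^{2} + 68869 = 177768889 + 68869 = 177837758$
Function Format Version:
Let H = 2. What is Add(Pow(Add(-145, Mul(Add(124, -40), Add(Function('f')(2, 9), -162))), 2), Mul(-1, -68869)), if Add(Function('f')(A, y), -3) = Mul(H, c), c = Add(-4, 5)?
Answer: 177837758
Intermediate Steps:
c = 1
Function('f')(A, y) = 5 (Function('f')(A, y) = Add(3, Mul(2, 1)) = Add(3, 2) = 5)
Add(Pow(Add(-145, Mul(Add(124, -40), Add(Function('f')(2, 9), -162))), 2), Mul(-1, -68869)) = Add(Pow(Add(-145, Mul(Add(124, -40), Add(5, -162))), 2), Mul(-1, -68869)) = Add(Pow(Add(-145, Mul(84, -157)), 2), 68869) = Add(Pow(Add(-145, -13188), 2), 68869) = Add(Pow(-13333, 2), 68869) = Add(177768889, 68869) = 177837758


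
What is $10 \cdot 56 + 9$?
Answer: $569$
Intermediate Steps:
$10 \cdot 56 + 9 = 560 + 9 = 569$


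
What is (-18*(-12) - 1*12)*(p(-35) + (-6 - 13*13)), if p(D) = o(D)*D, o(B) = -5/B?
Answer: -36720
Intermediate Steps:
p(D) = -5 (p(D) = (-5/D)*D = -5)
(-18*(-12) - 1*12)*(p(-35) + (-6 - 13*13)) = (-18*(-12) - 1*12)*(-5 + (-6 - 13*13)) = (216 - 12)*(-5 + (-6 - 169)) = 204*(-5 - 175) = 204*(-180) = -36720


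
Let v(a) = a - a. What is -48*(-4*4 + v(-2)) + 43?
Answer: 811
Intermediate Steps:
v(a) = 0
-48*(-4*4 + v(-2)) + 43 = -48*(-4*4 + 0) + 43 = -48*(-16 + 0) + 43 = -48*(-16) + 43 = 768 + 43 = 811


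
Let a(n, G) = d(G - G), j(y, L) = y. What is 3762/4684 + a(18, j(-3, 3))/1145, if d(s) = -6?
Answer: 2139693/2681590 ≈ 0.79792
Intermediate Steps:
a(n, G) = -6
3762/4684 + a(18, j(-3, 3))/1145 = 3762/4684 - 6/1145 = 3762*(1/4684) - 6*1/1145 = 1881/2342 - 6/1145 = 2139693/2681590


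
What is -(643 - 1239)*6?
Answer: 3576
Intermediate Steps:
-(643 - 1239)*6 = -(-596)*6 = -1*(-3576) = 3576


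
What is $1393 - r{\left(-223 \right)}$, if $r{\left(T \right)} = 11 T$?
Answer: $3846$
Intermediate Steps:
$1393 - r{\left(-223 \right)} = 1393 - 11 \left(-223\right) = 1393 - -2453 = 1393 + 2453 = 3846$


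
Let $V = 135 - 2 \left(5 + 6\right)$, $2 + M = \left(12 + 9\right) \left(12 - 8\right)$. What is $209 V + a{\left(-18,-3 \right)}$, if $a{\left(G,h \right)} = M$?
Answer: $23699$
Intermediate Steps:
$M = 82$ ($M = -2 + \left(12 + 9\right) \left(12 - 8\right) = -2 + 21 \cdot 4 = -2 + 84 = 82$)
$a{\left(G,h \right)} = 82$
$V = 113$ ($V = 135 - 22 = 113$)
$209 V + a{\left(-18,-3 \right)} = 209 \cdot 113 + 82 = 23617 + 82 = 23699$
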